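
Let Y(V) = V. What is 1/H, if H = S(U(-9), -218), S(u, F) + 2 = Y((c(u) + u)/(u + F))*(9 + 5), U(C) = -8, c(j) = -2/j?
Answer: -452/687 ≈ -0.65793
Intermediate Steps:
S(u, F) = -2 + 14*(u - 2/u)/(F + u) (S(u, F) = -2 + ((-2/u + u)/(u + F))*(9 + 5) = -2 + ((u - 2/u)/(F + u))*14 = -2 + 14*(u - 2/u)/(F + u))
H = -687/452 (H = 2*(-14 + 6*(-8)² - 1*(-218)*(-8))/(-8*(-218 - 8)) = 2*(-⅛)*(-14 + 6*64 - 1744)/(-226) = 2*(-⅛)*(-1/226)*(-14 + 384 - 1744) = 2*(-⅛)*(-1/226)*(-1374) = -687/452 ≈ -1.5199)
1/H = 1/(-687/452) = -452/687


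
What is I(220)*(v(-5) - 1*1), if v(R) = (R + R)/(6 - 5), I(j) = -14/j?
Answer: 7/10 ≈ 0.70000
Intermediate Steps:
v(R) = 2*R (v(R) = (2*R)/1 = (2*R)*1 = 2*R)
I(220)*(v(-5) - 1*1) = (-14/220)*(2*(-5) - 1*1) = (-14*1/220)*(-10 - 1) = -7/110*(-11) = 7/10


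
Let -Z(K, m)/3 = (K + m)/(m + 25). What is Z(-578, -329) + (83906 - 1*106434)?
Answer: -6851233/304 ≈ -22537.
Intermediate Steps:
Z(K, m) = -3*(K + m)/(25 + m) (Z(K, m) = -3*(K + m)/(m + 25) = -3*(K + m)/(25 + m))
Z(-578, -329) + (83906 - 1*106434) = 3*(-1*(-578) - 1*(-329))/(25 - 329) + (83906 - 1*106434) = 3*(578 + 329)/(-304) + (83906 - 106434) = 3*(-1/304)*907 - 22528 = -2721/304 - 22528 = -6851233/304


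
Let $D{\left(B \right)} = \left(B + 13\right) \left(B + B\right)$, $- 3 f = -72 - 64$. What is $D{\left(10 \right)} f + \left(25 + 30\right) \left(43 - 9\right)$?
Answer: $\frac{68170}{3} \approx 22723.0$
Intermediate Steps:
$f = \frac{136}{3}$ ($f = - \frac{-72 - 64}{3} = \left(- \frac{1}{3}\right) \left(-136\right) = \frac{136}{3} \approx 45.333$)
$D{\left(B \right)} = 2 B \left(13 + B\right)$ ($D{\left(B \right)} = \left(13 + B\right) 2 B = 2 B \left(13 + B\right)$)
$D{\left(10 \right)} f + \left(25 + 30\right) \left(43 - 9\right) = 2 \cdot 10 \left(13 + 10\right) \frac{136}{3} + \left(25 + 30\right) \left(43 - 9\right) = 2 \cdot 10 \cdot 23 \cdot \frac{136}{3} + 55 \cdot 34 = 460 \cdot \frac{136}{3} + 1870 = \frac{62560}{3} + 1870 = \frac{68170}{3}$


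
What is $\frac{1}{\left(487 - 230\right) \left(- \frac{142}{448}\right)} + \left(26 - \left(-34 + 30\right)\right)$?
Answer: $\frac{547186}{18247} \approx 29.988$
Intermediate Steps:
$\frac{1}{\left(487 - 230\right) \left(- \frac{142}{448}\right)} + \left(26 - \left(-34 + 30\right)\right) = \frac{1}{257 \left(\left(-142\right) \frac{1}{448}\right)} + \left(26 - -4\right) = \frac{1}{257 \left(- \frac{71}{224}\right)} + \left(26 + 4\right) = \frac{1}{257} \left(- \frac{224}{71}\right) + 30 = - \frac{224}{18247} + 30 = \frac{547186}{18247}$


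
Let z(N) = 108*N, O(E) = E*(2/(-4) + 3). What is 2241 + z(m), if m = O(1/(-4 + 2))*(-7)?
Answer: 3186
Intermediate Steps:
O(E) = 5*E/2 (O(E) = E*(2*(-¼) + 3) = E*(-½ + 3) = E*(5/2) = 5*E/2)
m = 35/4 (m = (5/(2*(-4 + 2)))*(-7) = ((5/2)/(-2))*(-7) = ((5/2)*(-½))*(-7) = -5/4*(-7) = 35/4 ≈ 8.7500)
2241 + z(m) = 2241 + 108*(35/4) = 2241 + 945 = 3186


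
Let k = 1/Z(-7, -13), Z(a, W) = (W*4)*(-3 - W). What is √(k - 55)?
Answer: I*√3718130/260 ≈ 7.4163*I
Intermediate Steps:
Z(a, W) = 4*W*(-3 - W) (Z(a, W) = (4*W)*(-3 - W) = 4*W*(-3 - W))
k = -1/520 (k = 1/(-4*(-13)*(3 - 13)) = 1/(-4*(-13)*(-10)) = 1/(-520) = -1/520 ≈ -0.0019231)
√(k - 55) = √(-1/520 - 55) = √(-28601/520) = I*√3718130/260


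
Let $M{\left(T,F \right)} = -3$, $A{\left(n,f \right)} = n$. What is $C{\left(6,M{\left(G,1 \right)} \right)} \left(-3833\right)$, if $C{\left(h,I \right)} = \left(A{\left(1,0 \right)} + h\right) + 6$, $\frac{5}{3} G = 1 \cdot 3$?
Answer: $-49829$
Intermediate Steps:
$G = \frac{9}{5}$ ($G = \frac{3 \cdot 1 \cdot 3}{5} = \frac{3}{5} \cdot 3 = \frac{9}{5} \approx 1.8$)
$C{\left(h,I \right)} = 7 + h$ ($C{\left(h,I \right)} = \left(1 + h\right) + 6 = 7 + h$)
$C{\left(6,M{\left(G,1 \right)} \right)} \left(-3833\right) = \left(7 + 6\right) \left(-3833\right) = 13 \left(-3833\right) = -49829$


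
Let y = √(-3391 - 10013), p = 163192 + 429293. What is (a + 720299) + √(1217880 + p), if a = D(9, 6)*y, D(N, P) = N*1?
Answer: 720299 + √1810365 + 18*I*√3351 ≈ 7.2164e+5 + 1042.0*I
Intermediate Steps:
p = 592485
y = 2*I*√3351 (y = √(-13404) = 2*I*√3351 ≈ 115.78*I)
D(N, P) = N
a = 18*I*√3351 (a = 9*(2*I*√3351) = 18*I*√3351 ≈ 1042.0*I)
(a + 720299) + √(1217880 + p) = (18*I*√3351 + 720299) + √(1217880 + 592485) = (720299 + 18*I*√3351) + √1810365 = 720299 + √1810365 + 18*I*√3351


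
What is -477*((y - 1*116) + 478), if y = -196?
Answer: -79182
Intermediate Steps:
-477*((y - 1*116) + 478) = -477*((-196 - 1*116) + 478) = -477*((-196 - 116) + 478) = -477*(-312 + 478) = -477*166 = -79182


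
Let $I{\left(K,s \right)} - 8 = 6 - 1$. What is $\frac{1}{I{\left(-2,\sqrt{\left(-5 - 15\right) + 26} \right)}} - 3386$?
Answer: $- \frac{44017}{13} \approx -3385.9$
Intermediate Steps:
$I{\left(K,s \right)} = 13$ ($I{\left(K,s \right)} = 8 + \left(6 - 1\right) = 8 + 5 = 13$)
$\frac{1}{I{\left(-2,\sqrt{\left(-5 - 15\right) + 26} \right)}} - 3386 = \frac{1}{13} - 3386 = - \frac{44017}{13}$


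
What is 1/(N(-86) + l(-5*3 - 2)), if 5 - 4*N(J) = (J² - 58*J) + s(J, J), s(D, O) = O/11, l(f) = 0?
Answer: -44/136083 ≈ -0.00032333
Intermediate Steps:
s(D, O) = O/11 (s(D, O) = O*(1/11) = O/11)
N(J) = 5/4 - J²/4 + 637*J/44 (N(J) = 5/4 - ((J² - 58*J) + J/11)/4 = 5/4 - (J² - 637*J/11)/4 = 5/4 + (-J²/4 + 637*J/44) = 5/4 - J²/4 + 637*J/44)
1/(N(-86) + l(-5*3 - 2)) = 1/((5/4 - ¼*(-86)² + (637/44)*(-86)) + 0) = 1/((5/4 - ¼*7396 - 27391/22) + 0) = 1/((5/4 - 1849 - 27391/22) + 0) = 1/(-136083/44 + 0) = 1/(-136083/44) = -44/136083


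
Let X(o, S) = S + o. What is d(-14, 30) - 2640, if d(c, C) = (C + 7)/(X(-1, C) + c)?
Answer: -39563/15 ≈ -2637.5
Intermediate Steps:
d(c, C) = (7 + C)/(-1 + C + c) (d(c, C) = (C + 7)/((C - 1) + c) = (7 + C)/((-1 + C) + c) = (7 + C)/(-1 + C + c))
d(-14, 30) - 2640 = (7 + 30)/(-1 + 30 - 14) - 2640 = 37/15 - 2640 = -39563/15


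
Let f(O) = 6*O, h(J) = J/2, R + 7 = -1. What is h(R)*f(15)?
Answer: -360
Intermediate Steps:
R = -8 (R = -7 - 1 = -8)
h(J) = J/2 (h(J) = J*(½) = J/2)
h(R)*f(15) = ((½)*(-8))*(6*15) = -4*90 = -360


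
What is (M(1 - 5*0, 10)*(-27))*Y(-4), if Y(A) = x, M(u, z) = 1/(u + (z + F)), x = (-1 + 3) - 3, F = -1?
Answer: 27/10 ≈ 2.7000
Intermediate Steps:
x = -1 (x = 2 - 3 = -1)
M(u, z) = 1/(-1 + u + z) (M(u, z) = 1/(u + (z - 1)) = 1/(u + (-1 + z)) = 1/(-1 + u + z))
Y(A) = -1
(M(1 - 5*0, 10)*(-27))*Y(-4) = (-27/(-1 + (1 - 5*0) + 10))*(-1) = (-27/(-1 + (1 + 0) + 10))*(-1) = (-27/(-1 + 1 + 10))*(-1) = (-27/10)*(-1) = ((1/10)*(-27))*(-1) = -27/10*(-1) = 27/10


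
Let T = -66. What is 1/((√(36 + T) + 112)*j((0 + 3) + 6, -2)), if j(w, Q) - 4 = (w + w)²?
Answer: 7/257767 - I*√30/4124272 ≈ 2.7156e-5 - 1.328e-6*I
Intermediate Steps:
j(w, Q) = 4 + 4*w² (j(w, Q) = 4 + (w + w)² = 4 + (2*w)² = 4 + 4*w²)
1/((√(36 + T) + 112)*j((0 + 3) + 6, -2)) = 1/((√(36 - 66) + 112)*(4 + 4*((0 + 3) + 6)²)) = 1/((√(-30) + 112)*(4 + 4*(3 + 6)²)) = 1/((I*√30 + 112)*(4 + 4*9²)) = 1/((112 + I*√30)*(4 + 4*81)) = 1/((112 + I*√30)*(4 + 324)) = 1/((112 + I*√30)*328) = 1/(36736 + 328*I*√30)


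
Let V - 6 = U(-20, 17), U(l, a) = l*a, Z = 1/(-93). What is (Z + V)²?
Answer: 964909969/8649 ≈ 1.1156e+5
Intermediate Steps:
Z = -1/93 ≈ -0.010753
U(l, a) = a*l
V = -334 (V = 6 + 17*(-20) = 6 - 340 = -334)
(Z + V)² = (-1/93 - 334)² = (-31063/93)² = 964909969/8649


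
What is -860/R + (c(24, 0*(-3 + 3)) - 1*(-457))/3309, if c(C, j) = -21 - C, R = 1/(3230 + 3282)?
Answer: -18531458468/3309 ≈ -5.6003e+6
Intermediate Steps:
R = 1/6512 ≈ 0.00015356
-860/R + (c(24, 0*(-3 + 3)) - 1*(-457))/3309 = -860/1/6512 + ((-21 - 1*24) - 1*(-457))/3309 = -860*6512 + ((-21 - 24) + 457)*(1/3309) = -5600320 + (-45 + 457)*(1/3309) = -5600320 + 412*(1/3309) = -5600320 + 412/3309 = -18531458468/3309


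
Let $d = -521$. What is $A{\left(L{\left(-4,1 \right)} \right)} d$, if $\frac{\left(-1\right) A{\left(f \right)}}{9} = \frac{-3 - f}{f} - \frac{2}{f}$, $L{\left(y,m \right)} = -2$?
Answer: $\frac{14067}{2} \approx 7033.5$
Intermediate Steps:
$A{\left(f \right)} = \frac{18}{f} - \frac{9 \left(-3 - f\right)}{f}$ ($A{\left(f \right)} = - 9 \left(\frac{-3 - f}{f} - \frac{2}{f}\right) = - 9 \left(- \frac{2}{f} + \frac{-3 - f}{f}\right) = \frac{18}{f} - \frac{9 \left(-3 - f\right)}{f}$)
$A{\left(L{\left(-4,1 \right)} \right)} d = \left(9 + \frac{45}{-2}\right) \left(-521\right) = \left(9 + 45 \left(- \frac{1}{2}\right)\right) \left(-521\right) = \left(9 - \frac{45}{2}\right) \left(-521\right) = \left(- \frac{27}{2}\right) \left(-521\right) = \frac{14067}{2}$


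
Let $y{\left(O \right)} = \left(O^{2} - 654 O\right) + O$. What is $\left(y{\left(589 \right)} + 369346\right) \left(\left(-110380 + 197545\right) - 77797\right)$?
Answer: $3106897200$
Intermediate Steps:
$y{\left(O \right)} = O^{2} - 653 O$
$\left(y{\left(589 \right)} + 369346\right) \left(\left(-110380 + 197545\right) - 77797\right) = \left(589 \left(-653 + 589\right) + 369346\right) \left(\left(-110380 + 197545\right) - 77797\right) = \left(589 \left(-64\right) + 369346\right) \left(87165 - 77797\right) = \left(-37696 + 369346\right) 9368 = 331650 \cdot 9368 = 3106897200$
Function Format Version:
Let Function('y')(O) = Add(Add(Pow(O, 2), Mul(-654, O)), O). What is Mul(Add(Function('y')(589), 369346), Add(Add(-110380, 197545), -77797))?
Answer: 3106897200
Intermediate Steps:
Function('y')(O) = Add(Pow(O, 2), Mul(-653, O))
Mul(Add(Function('y')(589), 369346), Add(Add(-110380, 197545), -77797)) = Mul(Add(Mul(589, Add(-653, 589)), 369346), Add(Add(-110380, 197545), -77797)) = Mul(Add(Mul(589, -64), 369346), Add(87165, -77797)) = Mul(Add(-37696, 369346), 9368) = Mul(331650, 9368) = 3106897200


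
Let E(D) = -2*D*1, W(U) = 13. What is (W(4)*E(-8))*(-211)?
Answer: -43888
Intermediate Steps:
E(D) = -2*D
(W(4)*E(-8))*(-211) = (13*(-2*(-8)))*(-211) = (13*16)*(-211) = 208*(-211) = -43888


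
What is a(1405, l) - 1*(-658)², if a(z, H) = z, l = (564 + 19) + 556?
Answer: -431559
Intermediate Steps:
l = 1139 (l = 583 + 556 = 1139)
a(1405, l) - 1*(-658)² = 1405 - 1*(-658)² = 1405 - 1*432964 = 1405 - 432964 = -431559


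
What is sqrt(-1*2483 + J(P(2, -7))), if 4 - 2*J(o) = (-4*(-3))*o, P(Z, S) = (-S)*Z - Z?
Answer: I*sqrt(2553) ≈ 50.527*I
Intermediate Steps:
P(Z, S) = -Z - S*Z (P(Z, S) = -S*Z - Z = -Z - S*Z)
J(o) = 2 - 6*o (J(o) = 2 - (-4*(-3))*o/2 = 2 - 6*o)
sqrt(-1*2483 + J(P(2, -7))) = sqrt(-1*2483 + (2 - (-6)*2*(1 - 7))) = sqrt(-2483 + (2 - (-6)*2*(-6))) = sqrt(-2483 + (2 - 6*12)) = sqrt(-2483 + (2 - 72)) = sqrt(-2483 - 70) = sqrt(-2553) = I*sqrt(2553)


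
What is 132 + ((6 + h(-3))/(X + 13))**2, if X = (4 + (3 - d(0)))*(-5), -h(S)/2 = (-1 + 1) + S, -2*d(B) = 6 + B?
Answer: 180852/1369 ≈ 132.11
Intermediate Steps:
d(B) = -3 - B/2 (d(B) = -(6 + B)/2 = -3 - B/2)
h(S) = -2*S (h(S) = -2*((-1 + 1) + S) = -2*(0 + S) = -2*S)
X = -50 (X = (4 + (3 - (-3 - 1/2*0)))*(-5) = (4 + (3 - (-3 + 0)))*(-5) = (4 + (3 - 1*(-3)))*(-5) = (4 + (3 + 3))*(-5) = (4 + 6)*(-5) = 10*(-5) = -50)
132 + ((6 + h(-3))/(X + 13))**2 = 132 + ((6 - 2*(-3))/(-50 + 13))**2 = 132 + ((6 + 6)/(-37))**2 = 132 + (12*(-1/37))**2 = 132 + (-12/37)**2 = 132 + 144/1369 = 180852/1369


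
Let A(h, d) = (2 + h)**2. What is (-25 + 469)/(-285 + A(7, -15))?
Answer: -37/17 ≈ -2.1765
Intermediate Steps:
(-25 + 469)/(-285 + A(7, -15)) = (-25 + 469)/(-285 + (2 + 7)**2) = 444/(-285 + 9**2) = 444/(-285 + 81) = 444/(-204) = 444*(-1/204) = -37/17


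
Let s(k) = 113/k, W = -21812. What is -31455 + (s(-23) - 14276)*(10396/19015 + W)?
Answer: 136213729810449/437345 ≈ 3.1146e+8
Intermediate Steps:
-31455 + (s(-23) - 14276)*(10396/19015 + W) = -31455 + (113/(-23) - 14276)*(10396/19015 - 21812) = -31455 + (113*(-1/23) - 14276)*(10396*(1/19015) - 21812) = -31455 + (-113/23 - 14276)*(10396/19015 - 21812) = -31455 - 328461/23*(-414744784/19015) = -31455 + 136227486497424/437345 = 136213729810449/437345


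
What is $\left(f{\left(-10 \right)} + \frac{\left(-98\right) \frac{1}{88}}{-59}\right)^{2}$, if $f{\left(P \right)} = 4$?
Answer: $\frac{108847489}{6739216} \approx 16.151$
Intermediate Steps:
$\left(f{\left(-10 \right)} + \frac{\left(-98\right) \frac{1}{88}}{-59}\right)^{2} = \left(4 + \frac{\left(-98\right) \frac{1}{88}}{-59}\right)^{2} = \left(4 + \left(-98\right) \frac{1}{88} \left(- \frac{1}{59}\right)\right)^{2} = \left(4 - - \frac{49}{2596}\right)^{2} = \left(4 + \frac{49}{2596}\right)^{2} = \left(\frac{10433}{2596}\right)^{2} = \frac{108847489}{6739216}$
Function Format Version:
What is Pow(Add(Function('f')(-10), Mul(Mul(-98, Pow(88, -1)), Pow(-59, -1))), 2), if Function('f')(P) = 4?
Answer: Rational(108847489, 6739216) ≈ 16.151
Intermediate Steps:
Pow(Add(Function('f')(-10), Mul(Mul(-98, Pow(88, -1)), Pow(-59, -1))), 2) = Pow(Add(4, Mul(Mul(-98, Pow(88, -1)), Pow(-59, -1))), 2) = Pow(Add(4, Mul(Mul(-98, Rational(1, 88)), Rational(-1, 59))), 2) = Pow(Add(4, Mul(Rational(-49, 44), Rational(-1, 59))), 2) = Pow(Add(4, Rational(49, 2596)), 2) = Pow(Rational(10433, 2596), 2) = Rational(108847489, 6739216)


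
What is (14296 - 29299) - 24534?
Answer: -39537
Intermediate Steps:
(14296 - 29299) - 24534 = -15003 - 24534 = -39537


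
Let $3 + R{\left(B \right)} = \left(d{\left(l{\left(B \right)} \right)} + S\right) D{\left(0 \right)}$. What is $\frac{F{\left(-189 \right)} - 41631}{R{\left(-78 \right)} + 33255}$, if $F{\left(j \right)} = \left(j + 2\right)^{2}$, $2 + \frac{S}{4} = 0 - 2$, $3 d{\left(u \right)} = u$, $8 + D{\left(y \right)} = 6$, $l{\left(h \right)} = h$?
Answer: $- \frac{3331}{16668} \approx -0.19984$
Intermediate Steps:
$D{\left(y \right)} = -2$ ($D{\left(y \right)} = -8 + 6 = -2$)
$d{\left(u \right)} = \frac{u}{3}$
$S = -16$ ($S = -8 + 4 \left(0 - 2\right) = -8 + 4 \left(-2\right) = -8 - 8 = -16$)
$F{\left(j \right)} = \left(2 + j\right)^{2}$
$R{\left(B \right)} = 29 - \frac{2 B}{3}$ ($R{\left(B \right)} = -3 + \left(\frac{B}{3} - 16\right) \left(-2\right) = -3 + \left(-16 + \frac{B}{3}\right) \left(-2\right) = -3 - \left(-32 + \frac{2 B}{3}\right) = 29 - \frac{2 B}{3}$)
$\frac{F{\left(-189 \right)} - 41631}{R{\left(-78 \right)} + 33255} = \frac{\left(2 - 189\right)^{2} - 41631}{\left(29 - -52\right) + 33255} = \frac{\left(-187\right)^{2} - 41631}{\left(29 + 52\right) + 33255} = \frac{34969 - 41631}{81 + 33255} = - \frac{6662}{33336} = \left(-6662\right) \frac{1}{33336} = - \frac{3331}{16668}$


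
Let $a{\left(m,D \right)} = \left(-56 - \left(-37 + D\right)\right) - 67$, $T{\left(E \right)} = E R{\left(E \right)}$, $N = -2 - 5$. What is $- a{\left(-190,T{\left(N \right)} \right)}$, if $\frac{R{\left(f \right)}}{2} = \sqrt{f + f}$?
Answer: $86 - 14 i \sqrt{14} \approx 86.0 - 52.383 i$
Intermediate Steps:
$N = -7$
$R{\left(f \right)} = 2 \sqrt{2} \sqrt{f}$ ($R{\left(f \right)} = 2 \sqrt{f + f} = 2 \sqrt{2 f} = 2 \sqrt{2} \sqrt{f}$)
$T{\left(E \right)} = 2 \sqrt{2} E^{\frac{3}{2}}$ ($T{\left(E \right)} = E 2 \sqrt{2} \sqrt{E} = 2 \sqrt{2} E^{\frac{3}{2}}$)
$a{\left(m,D \right)} = -86 - D$ ($a{\left(m,D \right)} = \left(-19 - D\right) - 67 = -86 - D$)
$- a{\left(-190,T{\left(N \right)} \right)} = - (-86 - 2 \sqrt{2} \left(-7\right)^{\frac{3}{2}}) = - (-86 - 2 \sqrt{2} \left(- 7 i \sqrt{7}\right)) = - (-86 - - 14 i \sqrt{14}) = - (-86 + 14 i \sqrt{14}) = 86 - 14 i \sqrt{14}$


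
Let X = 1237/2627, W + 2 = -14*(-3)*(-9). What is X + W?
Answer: -997023/2627 ≈ -379.53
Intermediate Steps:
W = -380 (W = -2 - 14*(-3)*(-9) = -2 + 42*(-9) = -2 - 378 = -380)
X = 1237/2627 (X = 1237*(1/2627) = 1237/2627 ≈ 0.47088)
X + W = 1237/2627 - 380 = -997023/2627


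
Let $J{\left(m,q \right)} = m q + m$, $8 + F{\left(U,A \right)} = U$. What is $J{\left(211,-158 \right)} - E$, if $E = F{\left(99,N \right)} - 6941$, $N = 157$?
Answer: $-26277$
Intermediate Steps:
$F{\left(U,A \right)} = -8 + U$
$J{\left(m,q \right)} = m + m q$
$E = -6850$ ($E = \left(-8 + 99\right) - 6941 = 91 - 6941 = -6850$)
$J{\left(211,-158 \right)} - E = 211 \left(1 - 158\right) - -6850 = 211 \left(-157\right) + 6850 = -33127 + 6850 = -26277$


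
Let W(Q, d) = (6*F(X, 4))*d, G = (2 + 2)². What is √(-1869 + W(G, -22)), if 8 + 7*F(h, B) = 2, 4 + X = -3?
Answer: I*√86037/7 ≈ 41.903*I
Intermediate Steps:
X = -7 (X = -4 - 3 = -7)
F(h, B) = -6/7 (F(h, B) = -8/7 + (⅐)*2 = -8/7 + 2/7 = -6/7)
G = 16 (G = 4² = 16)
W(Q, d) = -36*d/7 (W(Q, d) = (6*(-6/7))*d = -36*d/7)
√(-1869 + W(G, -22)) = √(-1869 - 36/7*(-22)) = √(-1869 + 792/7) = √(-12291/7) = I*√86037/7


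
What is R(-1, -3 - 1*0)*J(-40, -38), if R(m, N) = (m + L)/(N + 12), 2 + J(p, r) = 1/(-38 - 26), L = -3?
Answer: 43/48 ≈ 0.89583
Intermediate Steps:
J(p, r) = -129/64 (J(p, r) = -2 + 1/(-38 - 26) = -2 + 1/(-64) = -2 - 1/64 = -129/64)
R(m, N) = (-3 + m)/(12 + N) (R(m, N) = (m - 3)/(N + 12) = (-3 + m)/(12 + N))
R(-1, -3 - 1*0)*J(-40, -38) = ((-3 - 1)/(12 + (-3 - 1*0)))*(-129/64) = (-4/(12 + (-3 + 0)))*(-129/64) = (-4/(12 - 3))*(-129/64) = (-4/9)*(-129/64) = ((⅑)*(-4))*(-129/64) = -4/9*(-129/64) = 43/48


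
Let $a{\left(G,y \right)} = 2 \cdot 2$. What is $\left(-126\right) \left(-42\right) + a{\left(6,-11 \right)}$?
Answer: $5296$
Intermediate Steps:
$a{\left(G,y \right)} = 4$
$\left(-126\right) \left(-42\right) + a{\left(6,-11 \right)} = \left(-126\right) \left(-42\right) + 4 = 5292 + 4 = 5296$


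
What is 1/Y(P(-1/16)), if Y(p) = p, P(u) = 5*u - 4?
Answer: -16/69 ≈ -0.23188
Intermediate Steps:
P(u) = -4 + 5*u
1/Y(P(-1/16)) = 1/(-4 + 5*(-1/16)) = 1/(-4 - 5/16) = 1/(-69/16) = -16/69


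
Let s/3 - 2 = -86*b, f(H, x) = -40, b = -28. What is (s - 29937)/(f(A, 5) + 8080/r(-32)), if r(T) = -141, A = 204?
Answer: 3201687/13720 ≈ 233.36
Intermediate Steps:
s = 7230 (s = 6 + 3*(-86*(-28)) = 6 + 3*2408 = 6 + 7224 = 7230)
(s - 29937)/(f(A, 5) + 8080/r(-32)) = (7230 - 29937)/(-40 + 8080/(-141)) = -22707/(-40 + 8080*(-1/141)) = -22707/(-40 - 8080/141) = -22707/(-13720/141) = -22707*(-141/13720) = 3201687/13720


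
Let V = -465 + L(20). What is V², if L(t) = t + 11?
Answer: 188356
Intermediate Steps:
L(t) = 11 + t
V = -434 (V = -465 + (11 + 20) = -465 + 31 = -434)
V² = (-434)² = 188356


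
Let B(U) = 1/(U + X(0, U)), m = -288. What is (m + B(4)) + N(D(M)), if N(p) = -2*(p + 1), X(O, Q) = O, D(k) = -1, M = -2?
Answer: -1151/4 ≈ -287.75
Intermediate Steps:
N(p) = -2 - 2*p (N(p) = -2*(1 + p) = -2 - 2*p)
B(U) = 1/U (B(U) = 1/(U + 0) = 1/U)
(m + B(4)) + N(D(M)) = (-288 + 1/4) + (-2 - 2*(-1)) = (-288 + ¼) + (-2 + 2) = -1151/4 + 0 = -1151/4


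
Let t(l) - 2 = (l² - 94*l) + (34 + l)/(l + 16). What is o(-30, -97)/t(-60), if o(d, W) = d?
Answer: -220/67779 ≈ -0.0032458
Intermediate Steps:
t(l) = 2 + l² - 94*l + (34 + l)/(16 + l) (t(l) = 2 + ((l² - 94*l) + (34 + l)/(l + 16)) = 2 + ((l² - 94*l) + (34 + l)/(16 + l)) = 2 + (l² - 94*l + (34 + l)/(16 + l)) = 2 + l² - 94*l + (34 + l)/(16 + l))
o(-30, -97)/t(-60) = -30*(16 - 60)/(66 + (-60)³ - 1501*(-60) - 78*(-60)²) = -30*(-44/(66 - 216000 + 90060 - 78*3600)) = -30*(-44/(66 - 216000 + 90060 - 280800)) = -30/((-1/44*(-406674))) = -30/203337/22 = -30*22/203337 = -220/67779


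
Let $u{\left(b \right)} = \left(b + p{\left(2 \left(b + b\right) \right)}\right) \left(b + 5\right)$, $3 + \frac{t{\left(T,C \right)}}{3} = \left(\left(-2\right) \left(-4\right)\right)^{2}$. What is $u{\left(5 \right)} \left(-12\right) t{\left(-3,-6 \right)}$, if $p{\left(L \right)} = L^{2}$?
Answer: $-8893800$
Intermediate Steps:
$t{\left(T,C \right)} = 183$ ($t{\left(T,C \right)} = -9 + 3 \left(\left(-2\right) \left(-4\right)\right)^{2} = -9 + 3 \cdot 8^{2} = -9 + 3 \cdot 64 = -9 + 192 = 183$)
$u{\left(b \right)} = \left(5 + b\right) \left(b + 16 b^{2}\right)$ ($u{\left(b \right)} = \left(b + \left(2 \left(b + b\right)\right)^{2}\right) \left(b + 5\right) = \left(b + \left(2 \cdot 2 b\right)^{2}\right) \left(5 + b\right) = \left(b + \left(4 b\right)^{2}\right) \left(5 + b\right) = \left(b + 16 b^{2}\right) \left(5 + b\right) = \left(5 + b\right) \left(b + 16 b^{2}\right)$)
$u{\left(5 \right)} \left(-12\right) t{\left(-3,-6 \right)} = 5 \left(5 + 16 \cdot 5^{2} + 81 \cdot 5\right) \left(-12\right) 183 = 5 \left(5 + 16 \cdot 25 + 405\right) \left(-12\right) 183 = 5 \left(5 + 400 + 405\right) \left(-12\right) 183 = 5 \cdot 810 \left(-12\right) 183 = 4050 \left(-12\right) 183 = \left(-48600\right) 183 = -8893800$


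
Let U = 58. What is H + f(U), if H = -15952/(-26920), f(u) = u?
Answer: 197164/3365 ≈ 58.593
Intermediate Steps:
H = 1994/3365 (H = -15952*(-1/26920) = 1994/3365 ≈ 0.59257)
H + f(U) = 1994/3365 + 58 = 197164/3365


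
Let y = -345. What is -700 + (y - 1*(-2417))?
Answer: 1372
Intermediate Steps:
-700 + (y - 1*(-2417)) = -700 + (-345 - 1*(-2417)) = -700 + (-345 + 2417) = -700 + 2072 = 1372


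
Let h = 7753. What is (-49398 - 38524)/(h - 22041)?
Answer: 43961/7144 ≈ 6.1536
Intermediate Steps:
(-49398 - 38524)/(h - 22041) = (-49398 - 38524)/(7753 - 22041) = -87922/(-14288) = -87922*(-1/14288) = 43961/7144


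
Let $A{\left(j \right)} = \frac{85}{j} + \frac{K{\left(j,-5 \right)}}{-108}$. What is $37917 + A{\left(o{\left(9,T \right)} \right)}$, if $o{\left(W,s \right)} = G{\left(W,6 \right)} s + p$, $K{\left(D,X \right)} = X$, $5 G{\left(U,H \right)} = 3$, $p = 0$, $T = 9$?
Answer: $\frac{4096741}{108} \approx 37933.0$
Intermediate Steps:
$G{\left(U,H \right)} = \frac{3}{5}$ ($G{\left(U,H \right)} = \frac{1}{5} \cdot 3 = \frac{3}{5}$)
$o{\left(W,s \right)} = \frac{3 s}{5}$ ($o{\left(W,s \right)} = \frac{3 s}{5} + 0 = \frac{3 s}{5}$)
$A{\left(j \right)} = \frac{5}{108} + \frac{85}{j}$ ($A{\left(j \right)} = \frac{85}{j} - \frac{5}{-108} = \frac{85}{j} - - \frac{5}{108} = \frac{85}{j} + \frac{5}{108} = \frac{5}{108} + \frac{85}{j}$)
$37917 + A{\left(o{\left(9,T \right)} \right)} = 37917 + \left(\frac{5}{108} + \frac{85}{\frac{3}{5} \cdot 9}\right) = 37917 + \left(\frac{5}{108} + \frac{85}{\frac{27}{5}}\right) = 37917 + \left(\frac{5}{108} + 85 \cdot \frac{5}{27}\right) = 37917 + \left(\frac{5}{108} + \frac{425}{27}\right) = 37917 + \frac{1705}{108} = \frac{4096741}{108}$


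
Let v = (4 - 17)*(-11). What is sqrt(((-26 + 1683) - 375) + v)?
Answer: 5*sqrt(57) ≈ 37.749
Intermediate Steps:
v = 143 (v = -13*(-11) = 143)
sqrt(((-26 + 1683) - 375) + v) = sqrt(((-26 + 1683) - 375) + 143) = sqrt((1657 - 375) + 143) = sqrt(1282 + 143) = sqrt(1425) = 5*sqrt(57)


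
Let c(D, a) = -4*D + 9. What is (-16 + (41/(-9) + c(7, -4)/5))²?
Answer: 1201216/2025 ≈ 593.19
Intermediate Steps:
c(D, a) = 9 - 4*D
(-16 + (41/(-9) + c(7, -4)/5))² = (-16 + (41/(-9) + (9 - 4*7)/5))² = (-16 + (41*(-⅑) + (9 - 28)*(⅕)))² = (-16 + (-41/9 - 19*⅕))² = (-16 + (-41/9 - 19/5))² = (-16 - 376/45)² = (-1096/45)² = 1201216/2025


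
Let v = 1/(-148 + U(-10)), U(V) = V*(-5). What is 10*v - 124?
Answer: -6081/49 ≈ -124.10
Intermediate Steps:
U(V) = -5*V
v = -1/98 (v = 1/(-148 - 5*(-10)) = 1/(-148 + 50) = 1/(-98) = -1/98 ≈ -0.010204)
10*v - 124 = 10*(-1/98) - 124 = -5/49 - 124 = -6081/49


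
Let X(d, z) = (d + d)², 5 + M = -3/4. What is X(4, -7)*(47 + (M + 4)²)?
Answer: 3204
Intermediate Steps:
M = -23/4 (M = -5 - 3/4 = -5 - 3*¼ = -5 - ¾ = -23/4 ≈ -5.7500)
X(d, z) = 4*d² (X(d, z) = (2*d)² = 4*d²)
X(4, -7)*(47 + (M + 4)²) = (4*4²)*(47 + (-23/4 + 4)²) = (4*16)*(47 + (-7/4)²) = 64*(47 + 49/16) = 64*(801/16) = 3204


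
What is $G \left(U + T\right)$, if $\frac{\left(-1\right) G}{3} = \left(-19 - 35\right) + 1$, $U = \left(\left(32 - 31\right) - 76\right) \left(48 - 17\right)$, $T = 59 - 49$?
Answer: $-368085$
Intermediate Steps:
$T = 10$
$U = -2325$ ($U = \left(\left(32 - 31\right) - 76\right) 31 = \left(1 - 76\right) 31 = \left(-75\right) 31 = -2325$)
$G = 159$ ($G = - 3 \left(\left(-19 - 35\right) + 1\right) = - 3 \left(-54 + 1\right) = \left(-3\right) \left(-53\right) = 159$)
$G \left(U + T\right) = 159 \left(-2325 + 10\right) = 159 \left(-2315\right) = -368085$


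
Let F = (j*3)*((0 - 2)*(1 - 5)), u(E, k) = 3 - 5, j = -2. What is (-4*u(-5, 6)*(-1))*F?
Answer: 384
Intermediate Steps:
u(E, k) = -2
F = -48 (F = (-2*3)*((0 - 2)*(1 - 5)) = -(-12)*(-4) = -6*8 = -48)
(-4*u(-5, 6)*(-1))*F = -(-8)*(-1)*(-48) = -4*2*(-48) = -8*(-48) = 384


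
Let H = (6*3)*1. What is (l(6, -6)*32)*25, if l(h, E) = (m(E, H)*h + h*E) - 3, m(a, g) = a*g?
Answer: -549600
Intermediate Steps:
H = 18 (H = 18*1 = 18)
l(h, E) = -3 + 19*E*h (l(h, E) = ((E*18)*h + h*E) - 3 = ((18*E)*h + E*h) - 3 = (18*E*h + E*h) - 3 = 19*E*h - 3 = -3 + 19*E*h)
(l(6, -6)*32)*25 = ((-3 + 19*(-6)*6)*32)*25 = ((-3 - 684)*32)*25 = -687*32*25 = -21984*25 = -549600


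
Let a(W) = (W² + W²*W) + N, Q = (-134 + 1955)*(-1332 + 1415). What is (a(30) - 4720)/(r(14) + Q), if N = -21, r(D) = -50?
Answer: 23159/151093 ≈ 0.15328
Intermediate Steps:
Q = 151143 (Q = 1821*83 = 151143)
a(W) = -21 + W² + W³ (a(W) = (W² + W²*W) - 21 = (W² + W³) - 21 = -21 + W² + W³)
(a(30) - 4720)/(r(14) + Q) = ((-21 + 30² + 30³) - 4720)/(-50 + 151143) = ((-21 + 900 + 27000) - 4720)/151093 = (27879 - 4720)*(1/151093) = 23159*(1/151093) = 23159/151093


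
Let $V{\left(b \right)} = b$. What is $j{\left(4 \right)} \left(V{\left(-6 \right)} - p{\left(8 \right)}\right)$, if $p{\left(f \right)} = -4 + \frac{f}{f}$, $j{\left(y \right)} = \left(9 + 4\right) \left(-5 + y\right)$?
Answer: $39$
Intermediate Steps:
$j{\left(y \right)} = -65 + 13 y$ ($j{\left(y \right)} = 13 \left(-5 + y\right) = -65 + 13 y$)
$p{\left(f \right)} = -3$ ($p{\left(f \right)} = -4 + 1 = -3$)
$j{\left(4 \right)} \left(V{\left(-6 \right)} - p{\left(8 \right)}\right) = \left(-65 + 13 \cdot 4\right) \left(-6 - -3\right) = \left(-65 + 52\right) \left(-6 + 3\right) = \left(-13\right) \left(-3\right) = 39$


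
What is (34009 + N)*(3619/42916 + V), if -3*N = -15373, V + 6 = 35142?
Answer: 44256870723250/32187 ≈ 1.3750e+9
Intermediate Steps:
V = 35136 (V = -6 + 35142 = 35136)
N = 15373/3 (N = -⅓*(-15373) = 15373/3 ≈ 5124.3)
(34009 + N)*(3619/42916 + V) = (34009 + 15373/3)*(3619/42916 + 35136) = 117400*(3619*(1/42916) + 35136)/3 = 117400*(3619/42916 + 35136)/3 = (117400/3)*(1507900195/42916) = 44256870723250/32187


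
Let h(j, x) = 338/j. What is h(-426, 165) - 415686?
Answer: -88541287/213 ≈ -4.1569e+5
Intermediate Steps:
h(-426, 165) - 415686 = 338/(-426) - 415686 = 338*(-1/426) - 415686 = -169/213 - 415686 = -88541287/213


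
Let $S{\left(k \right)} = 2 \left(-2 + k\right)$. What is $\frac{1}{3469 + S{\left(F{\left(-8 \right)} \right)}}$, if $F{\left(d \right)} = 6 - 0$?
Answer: $\frac{1}{3477} \approx 0.0002876$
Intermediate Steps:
$F{\left(d \right)} = 6$ ($F{\left(d \right)} = 6 + 0 = 6$)
$S{\left(k \right)} = -4 + 2 k$
$\frac{1}{3469 + S{\left(F{\left(-8 \right)} \right)}} = \frac{1}{3469 + \left(-4 + 2 \cdot 6\right)} = \frac{1}{3469 + \left(-4 + 12\right)} = \frac{1}{3469 + 8} = \frac{1}{3477}$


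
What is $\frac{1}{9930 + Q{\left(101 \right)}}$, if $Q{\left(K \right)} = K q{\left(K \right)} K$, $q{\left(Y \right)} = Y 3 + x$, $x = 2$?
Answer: $\frac{1}{3121235} \approx 3.2039 \cdot 10^{-7}$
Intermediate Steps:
$q{\left(Y \right)} = 2 + 3 Y$ ($q{\left(Y \right)} = Y 3 + 2 = 3 Y + 2 = 2 + 3 Y$)
$Q{\left(K \right)} = K^{2} \left(2 + 3 K\right)$ ($Q{\left(K \right)} = K \left(2 + 3 K\right) K = K^{2} \left(2 + 3 K\right)$)
$\frac{1}{9930 + Q{\left(101 \right)}} = \frac{1}{9930 + 101^{2} \left(2 + 3 \cdot 101\right)} = \frac{1}{9930 + 10201 \left(2 + 303\right)} = \frac{1}{9930 + 10201 \cdot 305} = \frac{1}{9930 + 3111305} = \frac{1}{3121235}$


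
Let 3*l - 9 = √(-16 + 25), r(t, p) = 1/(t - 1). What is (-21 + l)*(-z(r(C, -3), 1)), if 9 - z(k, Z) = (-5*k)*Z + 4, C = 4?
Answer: 340/3 ≈ 113.33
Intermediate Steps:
r(t, p) = 1/(-1 + t)
l = 4 (l = 3 + √(-16 + 25)/3 = 3 + √9/3 = 3 + (⅓)*3 = 3 + 1 = 4)
z(k, Z) = 5 + 5*Z*k (z(k, Z) = 9 - ((-5*k)*Z + 4) = 9 - (-5*Z*k + 4) = 9 - (4 - 5*Z*k) = 9 + (-4 + 5*Z*k) = 5 + 5*Z*k)
(-21 + l)*(-z(r(C, -3), 1)) = (-21 + 4)*(-(5 + 5*1/(-1 + 4))) = -(-17)*(5 + 5*1/3) = -(-17)*(5 + 5*1*(⅓)) = -(-17)*(5 + 5/3) = -(-17)*20/3 = -17*(-20/3) = 340/3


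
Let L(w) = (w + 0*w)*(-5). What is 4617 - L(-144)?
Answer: 3897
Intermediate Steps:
L(w) = -5*w (L(w) = (w + 0)*(-5) = w*(-5) = -5*w)
4617 - L(-144) = 4617 - (-5)*(-144) = 4617 - 1*720 = 4617 - 720 = 3897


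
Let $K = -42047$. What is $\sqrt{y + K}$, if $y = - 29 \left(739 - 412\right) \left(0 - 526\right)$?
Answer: $7 \sqrt{100939} \approx 2224.0$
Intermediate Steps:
$y = 4988058$ ($y = - 29 \cdot 327 \left(-526\right) = \left(-29\right) \left(-172002\right) = 4988058$)
$\sqrt{y + K} = \sqrt{4988058 - 42047} = \sqrt{4946011} = 7 \sqrt{100939}$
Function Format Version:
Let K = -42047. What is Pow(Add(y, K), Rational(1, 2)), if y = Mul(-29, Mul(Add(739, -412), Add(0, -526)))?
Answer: Mul(7, Pow(100939, Rational(1, 2))) ≈ 2224.0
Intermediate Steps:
y = 4988058 (y = Mul(-29, Mul(327, -526)) = Mul(-29, -172002) = 4988058)
Pow(Add(y, K), Rational(1, 2)) = Pow(Add(4988058, -42047), Rational(1, 2)) = Pow(4946011, Rational(1, 2)) = Mul(7, Pow(100939, Rational(1, 2)))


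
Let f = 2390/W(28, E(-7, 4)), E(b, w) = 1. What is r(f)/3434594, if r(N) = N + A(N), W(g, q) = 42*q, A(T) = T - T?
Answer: 1195/72126474 ≈ 1.6568e-5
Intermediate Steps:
A(T) = 0
f = 1195/21 (f = 2390/((42*1)) = 2390/42 = 2390*(1/42) = 1195/21 ≈ 56.905)
r(N) = N (r(N) = N + 0 = N)
r(f)/3434594 = (1195/21)/3434594 = (1195/21)*(1/3434594) = 1195/72126474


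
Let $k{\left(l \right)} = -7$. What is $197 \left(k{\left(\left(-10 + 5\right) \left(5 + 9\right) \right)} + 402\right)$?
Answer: $77815$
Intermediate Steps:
$197 \left(k{\left(\left(-10 + 5\right) \left(5 + 9\right) \right)} + 402\right) = 197 \left(-7 + 402\right) = 197 \cdot 395 = 77815$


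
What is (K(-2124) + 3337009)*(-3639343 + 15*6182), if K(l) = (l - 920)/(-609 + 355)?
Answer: -1503060494510645/127 ≈ -1.1835e+13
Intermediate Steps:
K(l) = 460/127 - l/254 (K(l) = (-920 + l)/(-254) = (-920 + l)*(-1/254) = 460/127 - l/254)
(K(-2124) + 3337009)*(-3639343 + 15*6182) = ((460/127 - 1/254*(-2124)) + 3337009)*(-3639343 + 15*6182) = ((460/127 + 1062/127) + 3337009)*(-3639343 + 92730) = (1522/127 + 3337009)*(-3546613) = (423801665/127)*(-3546613) = -1503060494510645/127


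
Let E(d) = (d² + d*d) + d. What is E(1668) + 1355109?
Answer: 6921225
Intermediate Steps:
E(d) = d + 2*d² (E(d) = (d² + d²) + d = 2*d² + d = d + 2*d²)
E(1668) + 1355109 = 1668*(1 + 2*1668) + 1355109 = 1668*(1 + 3336) + 1355109 = 1668*3337 + 1355109 = 5566116 + 1355109 = 6921225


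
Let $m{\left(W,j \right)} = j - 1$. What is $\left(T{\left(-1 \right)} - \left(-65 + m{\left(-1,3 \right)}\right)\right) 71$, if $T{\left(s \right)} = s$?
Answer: $4402$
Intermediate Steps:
$m{\left(W,j \right)} = -1 + j$ ($m{\left(W,j \right)} = j - 1 = -1 + j$)
$\left(T{\left(-1 \right)} - \left(-65 + m{\left(-1,3 \right)}\right)\right) 71 = \left(-1 + \left(65 - \left(-1 + 3\right)\right)\right) 71 = \left(-1 + \left(65 - 2\right)\right) 71 = \left(-1 + 63\right) 71 = 62 \cdot 71 = 4402$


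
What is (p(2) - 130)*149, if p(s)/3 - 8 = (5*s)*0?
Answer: -15794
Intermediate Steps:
p(s) = 24 (p(s) = 24 + 3*((5*s)*0) = 24 + 3*0 = 24 + 0 = 24)
(p(2) - 130)*149 = (24 - 130)*149 = -106*149 = -15794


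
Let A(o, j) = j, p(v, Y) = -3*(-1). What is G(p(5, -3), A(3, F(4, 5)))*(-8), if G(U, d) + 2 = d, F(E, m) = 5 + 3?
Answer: -48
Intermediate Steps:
p(v, Y) = 3
F(E, m) = 8
G(U, d) = -2 + d
G(p(5, -3), A(3, F(4, 5)))*(-8) = (-2 + 8)*(-8) = 6*(-8) = -48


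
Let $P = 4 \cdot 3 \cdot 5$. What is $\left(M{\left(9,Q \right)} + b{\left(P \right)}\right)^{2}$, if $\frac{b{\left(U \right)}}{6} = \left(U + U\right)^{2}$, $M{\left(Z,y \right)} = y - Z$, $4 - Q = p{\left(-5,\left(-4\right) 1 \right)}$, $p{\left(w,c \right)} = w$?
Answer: $7464960000$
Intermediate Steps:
$P = 60$ ($P = 12 \cdot 5 = 60$)
$Q = 9$ ($Q = 4 - -5 = 4 + 5 = 9$)
$b{\left(U \right)} = 24 U^{2}$ ($b{\left(U \right)} = 6 \left(U + U\right)^{2} = 6 \left(2 U\right)^{2} = 6 \cdot 4 U^{2} = 24 U^{2}$)
$\left(M{\left(9,Q \right)} + b{\left(P \right)}\right)^{2} = \left(\left(9 - 9\right) + 24 \cdot 60^{2}\right)^{2} = \left(\left(9 - 9\right) + 24 \cdot 3600\right)^{2} = \left(0 + 86400\right)^{2} = 86400^{2} = 7464960000$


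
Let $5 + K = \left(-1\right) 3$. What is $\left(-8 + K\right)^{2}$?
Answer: $256$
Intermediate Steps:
$K = -8$ ($K = -5 - 3 = -8$)
$\left(-8 + K\right)^{2} = \left(-8 - 8\right)^{2} = \left(-16\right)^{2} = 256$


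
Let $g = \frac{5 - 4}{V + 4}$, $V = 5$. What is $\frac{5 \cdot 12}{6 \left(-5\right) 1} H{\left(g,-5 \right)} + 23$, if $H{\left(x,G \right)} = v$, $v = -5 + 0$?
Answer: $33$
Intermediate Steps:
$v = -5$
$g = \frac{1}{9}$ ($g = \frac{5 - 4}{5 + 4} = 1 \cdot \frac{1}{9} = \frac{1}{9} \approx 0.11111$)
$H{\left(x,G \right)} = -5$
$\frac{5 \cdot 12}{6 \left(-5\right) 1} H{\left(g,-5 \right)} + 23 = \frac{5 \cdot 12}{6 \left(-5\right) 1} \left(-5\right) + 23 = \frac{60}{\left(-30\right) 1} \left(-5\right) + 23 = \frac{60}{-30} \left(-5\right) + 23 = 60 \left(- \frac{1}{30}\right) \left(-5\right) + 23 = \left(-2\right) \left(-5\right) + 23 = 10 + 23 = 33$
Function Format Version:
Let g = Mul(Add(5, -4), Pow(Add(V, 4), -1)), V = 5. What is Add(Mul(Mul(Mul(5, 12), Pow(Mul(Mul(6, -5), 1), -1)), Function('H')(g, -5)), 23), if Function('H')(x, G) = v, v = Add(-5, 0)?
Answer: 33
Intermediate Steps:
v = -5
g = Rational(1, 9) (g = Mul(Add(5, -4), Pow(Add(5, 4), -1)) = Mul(1, Pow(9, -1)) = Mul(1, Rational(1, 9)) = Rational(1, 9) ≈ 0.11111)
Function('H')(x, G) = -5
Add(Mul(Mul(Mul(5, 12), Pow(Mul(Mul(6, -5), 1), -1)), Function('H')(g, -5)), 23) = Add(Mul(Mul(Mul(5, 12), Pow(Mul(Mul(6, -5), 1), -1)), -5), 23) = Add(Mul(Mul(60, Pow(Mul(-30, 1), -1)), -5), 23) = Add(Mul(Mul(60, Pow(-30, -1)), -5), 23) = Add(Mul(Mul(60, Rational(-1, 30)), -5), 23) = Add(Mul(-2, -5), 23) = Add(10, 23) = 33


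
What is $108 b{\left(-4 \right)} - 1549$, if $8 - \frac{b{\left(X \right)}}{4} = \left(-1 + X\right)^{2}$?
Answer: $-8893$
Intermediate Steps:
$b{\left(X \right)} = 32 - 4 \left(-1 + X\right)^{2}$
$108 b{\left(-4 \right)} - 1549 = 108 \left(32 - 4 \left(-1 - 4\right)^{2}\right) - 1549 = 108 \left(32 - 4 \left(-5\right)^{2}\right) - 1549 = 108 \left(32 - 100\right) - 1549 = 108 \left(-68\right) - 1549 = -7344 - 1549 = -8893$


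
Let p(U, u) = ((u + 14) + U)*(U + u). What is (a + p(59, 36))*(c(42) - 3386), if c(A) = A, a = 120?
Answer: -35028400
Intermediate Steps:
p(U, u) = (U + u)*(14 + U + u) (p(U, u) = ((14 + u) + U)*(U + u) = (14 + U + u)*(U + u) = (U + u)*(14 + U + u))
(a + p(59, 36))*(c(42) - 3386) = (120 + (59² + 36² + 14*59 + 14*36 + 2*59*36))*(42 - 3386) = (120 + (3481 + 1296 + 826 + 504 + 4248))*(-3344) = (120 + 10355)*(-3344) = 10475*(-3344) = -35028400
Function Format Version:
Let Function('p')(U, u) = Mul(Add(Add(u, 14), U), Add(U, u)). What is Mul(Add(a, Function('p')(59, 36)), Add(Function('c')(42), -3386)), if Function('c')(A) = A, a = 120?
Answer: -35028400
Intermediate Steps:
Function('p')(U, u) = Mul(Add(U, u), Add(14, U, u)) (Function('p')(U, u) = Mul(Add(Add(14, u), U), Add(U, u)) = Mul(Add(14, U, u), Add(U, u)) = Mul(Add(U, u), Add(14, U, u)))
Mul(Add(a, Function('p')(59, 36)), Add(Function('c')(42), -3386)) = Mul(Add(120, Add(Pow(59, 2), Pow(36, 2), Mul(14, 59), Mul(14, 36), Mul(2, 59, 36))), Add(42, -3386)) = Mul(Add(120, Add(3481, 1296, 826, 504, 4248)), -3344) = Mul(Add(120, 10355), -3344) = Mul(10475, -3344) = -35028400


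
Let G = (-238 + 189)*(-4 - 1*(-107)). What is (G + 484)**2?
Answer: 20820969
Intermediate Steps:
G = -5047 (G = -49*(-4 + 107) = -49*103 = -5047)
(G + 484)**2 = (-5047 + 484)**2 = (-4563)**2 = 20820969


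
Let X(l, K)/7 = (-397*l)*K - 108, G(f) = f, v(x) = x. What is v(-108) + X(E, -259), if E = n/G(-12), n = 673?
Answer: -484409521/12 ≈ -4.0367e+7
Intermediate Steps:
E = -673/12 (E = 673/(-12) = 673*(-1/12) = -673/12 ≈ -56.083)
X(l, K) = -756 - 2779*K*l (X(l, K) = 7*((-397*l)*K - 108) = 7*(-397*K*l - 108) = 7*(-108 - 397*K*l) = -756 - 2779*K*l)
v(-108) + X(E, -259) = -108 + (-756 - 2779*(-259)*(-673/12)) = -108 + (-756 - 484399153/12) = -108 - 484408225/12 = -484409521/12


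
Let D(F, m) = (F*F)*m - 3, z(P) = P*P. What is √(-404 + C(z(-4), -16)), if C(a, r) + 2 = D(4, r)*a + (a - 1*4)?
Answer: I*√4538 ≈ 67.365*I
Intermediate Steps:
z(P) = P²
D(F, m) = -3 + m*F² (D(F, m) = F²*m - 3 = m*F² - 3 = -3 + m*F²)
C(a, r) = -6 + a + a*(-3 + 16*r) (C(a, r) = -2 + ((-3 + r*4²)*a + (a - 1*4)) = -2 + ((-3 + r*16)*a + (a - 4)) = -2 + ((-3 + 16*r)*a + (-4 + a)) = -2 + (a*(-3 + 16*r) + (-4 + a)) = -2 + (-4 + a + a*(-3 + 16*r)) = -6 + a + a*(-3 + 16*r))
√(-404 + C(z(-4), -16)) = √(-404 + (-6 + (-4)² + (-4)²*(-3 + 16*(-16)))) = √(-404 + (-6 + 16 + 16*(-3 - 256))) = √(-404 + (-6 + 16 + 16*(-259))) = √(-404 + (-6 + 16 - 4144)) = √(-404 - 4134) = √(-4538) = I*√4538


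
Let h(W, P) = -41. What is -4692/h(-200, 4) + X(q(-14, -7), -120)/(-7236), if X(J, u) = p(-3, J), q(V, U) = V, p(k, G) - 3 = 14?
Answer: 33950615/296676 ≈ 114.44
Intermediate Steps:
p(k, G) = 17 (p(k, G) = 3 + 14 = 17)
X(J, u) = 17
-4692/h(-200, 4) + X(q(-14, -7), -120)/(-7236) = -4692/(-41) + 17/(-7236) = -4692*(-1/41) + 17*(-1/7236) = 4692/41 - 17/7236 = 33950615/296676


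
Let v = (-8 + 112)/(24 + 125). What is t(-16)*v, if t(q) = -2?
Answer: -208/149 ≈ -1.3960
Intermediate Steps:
v = 104/149 ≈ 0.69799
t(-16)*v = -2*104/149 = -208/149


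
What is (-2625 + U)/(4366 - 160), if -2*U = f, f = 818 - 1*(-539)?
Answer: -6607/8412 ≈ -0.78543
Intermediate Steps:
f = 1357 (f = 818 + 539 = 1357)
U = -1357/2 (U = -½*1357 = -1357/2 ≈ -678.50)
(-2625 + U)/(4366 - 160) = (-2625 - 1357/2)/(4366 - 160) = -6607/2/4206 = -6607/2*1/4206 = -6607/8412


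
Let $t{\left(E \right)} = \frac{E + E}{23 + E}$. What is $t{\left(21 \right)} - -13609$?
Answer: $\frac{299419}{22} \approx 13610.0$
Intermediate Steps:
$t{\left(E \right)} = \frac{2 E}{23 + E}$
$t{\left(21 \right)} - -13609 = 2 \cdot 21 \frac{1}{23 + 21} - -13609 = 2 \cdot 21 \cdot \frac{1}{44} + 13609 = \frac{21}{22} + 13609 = \frac{299419}{22}$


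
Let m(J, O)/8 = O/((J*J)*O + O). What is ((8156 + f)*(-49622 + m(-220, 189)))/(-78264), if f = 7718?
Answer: 9531362391959/947013966 ≈ 10065.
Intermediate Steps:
m(J, O) = 8*O/(O + O*J²) (m(J, O) = 8*(O/((J*J)*O + O)) = 8*(O/(J²*O + O)) = 8*(O/(O*J² + O)) = 8*(O/(O + O*J²)) = 8*O/(O + O*J²))
((8156 + f)*(-49622 + m(-220, 189)))/(-78264) = ((8156 + 7718)*(-49622 + 8/(1 + (-220)²)))/(-78264) = (15874*(-49622 + 8/(1 + 48400)))*(-1/78264) = (15874*(-49622 + 8/48401))*(-1/78264) = (15874*(-2401754414/48401))*(-1/78264) = -38125449567836/48401*(-1/78264) = 9531362391959/947013966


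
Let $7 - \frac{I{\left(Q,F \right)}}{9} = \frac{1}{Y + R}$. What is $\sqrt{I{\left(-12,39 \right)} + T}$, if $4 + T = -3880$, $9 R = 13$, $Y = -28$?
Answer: $\frac{i \sqrt{218239982}}{239} \approx 61.812 i$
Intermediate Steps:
$R = \frac{13}{9}$ ($R = \frac{1}{9} \cdot 13 = \frac{13}{9} \approx 1.4444$)
$I{\left(Q,F \right)} = \frac{15138}{239}$ ($I{\left(Q,F \right)} = 63 - \frac{9}{-28 + \frac{13}{9}} = 63 - \frac{9}{- \frac{239}{9}} = 63 - - \frac{81}{239} = 63 + \frac{81}{239} = \frac{15138}{239}$)
$T = -3884$ ($T = -4 - 3880 = -3884$)
$\sqrt{I{\left(-12,39 \right)} + T} = \sqrt{\frac{15138}{239} - 3884} = \sqrt{- \frac{913138}{239}} = \frac{i \sqrt{218239982}}{239}$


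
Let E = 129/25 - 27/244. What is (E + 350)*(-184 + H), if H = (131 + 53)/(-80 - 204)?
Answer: -2839365111/43310 ≈ -65559.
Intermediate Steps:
E = 30801/6100 (E = 129*(1/25) - 27*1/244 = 129/25 - 27/244 = 30801/6100 ≈ 5.0493)
H = -46/71 (H = 184/(-284) = 184*(-1/284) = -46/71 ≈ -0.64789)
(E + 350)*(-184 + H) = (30801/6100 + 350)*(-184 - 46/71) = (2165801/6100)*(-13110/71) = -2839365111/43310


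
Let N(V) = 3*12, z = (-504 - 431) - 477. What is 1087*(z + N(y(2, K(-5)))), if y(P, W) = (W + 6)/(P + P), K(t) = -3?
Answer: -1495712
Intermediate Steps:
y(P, W) = (6 + W)/(2*P) (y(P, W) = (6 + W)/((2*P)) = (6 + W)*(1/(2*P)) = (6 + W)/(2*P))
z = -1412 (z = -935 - 477 = -1412)
N(V) = 36
1087*(z + N(y(2, K(-5)))) = 1087*(-1412 + 36) = 1087*(-1376) = -1495712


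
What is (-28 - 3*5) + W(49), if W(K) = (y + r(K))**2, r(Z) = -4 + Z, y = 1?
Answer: 2073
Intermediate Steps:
W(K) = (-3 + K)**2 (W(K) = (1 + (-4 + K))**2 = (-3 + K)**2)
(-28 - 3*5) + W(49) = (-28 - 3*5) + (-3 + 49)**2 = (-28 - 15) + 46**2 = -43 + 2116 = 2073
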